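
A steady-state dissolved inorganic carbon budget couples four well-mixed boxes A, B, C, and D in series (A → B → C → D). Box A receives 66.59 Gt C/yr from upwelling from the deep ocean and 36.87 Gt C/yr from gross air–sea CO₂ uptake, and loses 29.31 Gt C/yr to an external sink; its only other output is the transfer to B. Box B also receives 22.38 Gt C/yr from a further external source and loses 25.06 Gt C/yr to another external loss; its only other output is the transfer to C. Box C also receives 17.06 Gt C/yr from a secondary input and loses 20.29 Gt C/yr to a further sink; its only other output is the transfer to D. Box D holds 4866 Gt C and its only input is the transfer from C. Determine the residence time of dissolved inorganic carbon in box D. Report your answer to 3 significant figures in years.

71.3 yr

Box A: F(A→B) = (66.59 + 36.87) − 29.31 = 74.150 Gt C/yr.
Box B: F(B→C) = (74.150 + 22.38) − 25.06 = 71.470 Gt C/yr.
Box C: F(C→D) = (71.470 + 17.06) − 20.29 = 68.240 Gt C/yr.
Box D throughput = its input = 68.240 Gt C/yr; τ = 4866 / 68.240 = 71.31 yr.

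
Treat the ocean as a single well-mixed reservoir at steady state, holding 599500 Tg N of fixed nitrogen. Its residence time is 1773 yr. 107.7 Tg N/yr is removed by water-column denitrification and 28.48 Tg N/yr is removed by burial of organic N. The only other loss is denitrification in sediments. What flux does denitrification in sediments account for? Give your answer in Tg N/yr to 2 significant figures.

200 Tg N/yr

Total removal F = M/τ = 599500 / 1773 = 338.1 Tg N/yr.
Denitrification in sediments = F − (107.7 + 28.48) = 338.1 − 136.2 = 201.9 Tg N/yr.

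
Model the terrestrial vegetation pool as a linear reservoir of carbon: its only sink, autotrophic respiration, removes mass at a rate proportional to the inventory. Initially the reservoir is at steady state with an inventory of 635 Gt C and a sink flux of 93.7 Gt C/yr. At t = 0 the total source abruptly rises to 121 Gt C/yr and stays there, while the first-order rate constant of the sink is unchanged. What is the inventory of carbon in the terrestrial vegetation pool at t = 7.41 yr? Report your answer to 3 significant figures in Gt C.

758 Gt C

Residence time τ = M₀/F₀ = 6.777 yr. The eventual steady state is M_∞ = M₀·(F₁/F₀) = 635 × 121/93.7 = 820.01 Gt C.
The anomaly ΔM(t) = M(t) − M_∞ decays as ΔM₀·e^(−t/τ) with ΔM₀ = 635 − 820.01 = −185.0 Gt C.
At t = 7.41 yr, e^(−t/τ) = e^(−1.093) = 0.3351, so ΔM = −61.99 Gt C and M = 820.01 − 61.99 = 758.02 Gt C.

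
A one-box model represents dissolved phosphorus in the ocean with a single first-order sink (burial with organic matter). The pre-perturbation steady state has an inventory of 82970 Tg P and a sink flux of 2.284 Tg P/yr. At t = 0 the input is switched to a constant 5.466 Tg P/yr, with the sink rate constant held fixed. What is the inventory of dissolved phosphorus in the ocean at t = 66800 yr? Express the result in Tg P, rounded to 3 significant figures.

180000 Tg P

Residence time τ = M₀/F₀ = 36330 yr. The eventual steady state is M_∞ = M₀·(F₁/F₀) = 82970 × 5.466/2.284 = 198560 Tg P.
The anomaly ΔM(t) = M(t) − M_∞ decays as ΔM₀·e^(−t/τ) with ΔM₀ = 82970 − 198560 = −115600 Tg P.
At t = 66800 yr, e^(−t/τ) = e^(−1.839) = 0.1590, so ΔM = −18380 Tg P and M = 198560 − 18380 = 180180 Tg P.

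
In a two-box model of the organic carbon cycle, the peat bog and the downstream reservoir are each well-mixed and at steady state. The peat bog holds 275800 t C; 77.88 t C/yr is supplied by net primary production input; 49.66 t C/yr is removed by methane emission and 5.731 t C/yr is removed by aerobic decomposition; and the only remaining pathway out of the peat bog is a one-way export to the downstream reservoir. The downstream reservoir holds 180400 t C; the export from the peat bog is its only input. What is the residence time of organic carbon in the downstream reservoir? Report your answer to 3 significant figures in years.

8020 yr

Balance the peat bog: ΣF_in = 77.880 t C/yr.
Export to the downstream reservoir = ΣF_in − (49.66 + 5.731) = 22.489 t C/yr.
At steady state the output of the downstream reservoir equals its input, 22.489 t C/yr.
τ = M / F = 180400 / 22.489 = 8022 yr.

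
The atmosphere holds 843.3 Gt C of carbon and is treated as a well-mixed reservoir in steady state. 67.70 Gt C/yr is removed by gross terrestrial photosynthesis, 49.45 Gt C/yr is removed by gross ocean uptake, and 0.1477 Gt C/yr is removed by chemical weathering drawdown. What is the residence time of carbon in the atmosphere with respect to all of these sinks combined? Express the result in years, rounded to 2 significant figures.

7.2 yr

Total removal flux = 67.70 + 49.45 + 0.1477 = 117.30 Gt C/yr.
τ = M / ΣF_out = 843.3 / 117.30 = 7.189 yr.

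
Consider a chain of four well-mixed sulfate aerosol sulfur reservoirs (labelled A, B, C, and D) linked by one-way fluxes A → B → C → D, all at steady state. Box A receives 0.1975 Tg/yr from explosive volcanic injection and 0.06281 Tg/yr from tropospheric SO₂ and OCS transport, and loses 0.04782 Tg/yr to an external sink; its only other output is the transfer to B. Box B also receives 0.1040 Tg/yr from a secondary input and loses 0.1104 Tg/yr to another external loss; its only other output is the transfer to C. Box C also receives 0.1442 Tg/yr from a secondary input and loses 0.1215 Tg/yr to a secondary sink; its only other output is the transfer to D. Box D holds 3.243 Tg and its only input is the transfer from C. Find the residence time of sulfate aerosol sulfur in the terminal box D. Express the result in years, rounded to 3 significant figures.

Box A: F(A→B) = (0.1975 + 0.06281) − 0.04782 = 0.21249 Tg/yr.
Box B: F(B→C) = (0.21249 + 0.1040) − 0.1104 = 0.20609 Tg/yr.
Box C: F(C→D) = (0.20609 + 0.1442) − 0.1215 = 0.22879 Tg/yr.
Box D throughput = its input = 0.22879 Tg/yr; τ = 3.243 / 0.22879 = 14.17 yr.

14.2 yr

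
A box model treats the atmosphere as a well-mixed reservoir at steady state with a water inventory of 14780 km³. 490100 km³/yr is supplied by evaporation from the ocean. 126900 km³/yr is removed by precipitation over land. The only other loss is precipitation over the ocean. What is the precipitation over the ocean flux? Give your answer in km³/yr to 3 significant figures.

At steady state ΣF_in = ΣF_out.
ΣF_in = 490100 km³/yr.
Precipitation over the ocean flux = ΣF_in − (126900) = 490100 − 126900 = 363200 km³/yr.

363000 km³/yr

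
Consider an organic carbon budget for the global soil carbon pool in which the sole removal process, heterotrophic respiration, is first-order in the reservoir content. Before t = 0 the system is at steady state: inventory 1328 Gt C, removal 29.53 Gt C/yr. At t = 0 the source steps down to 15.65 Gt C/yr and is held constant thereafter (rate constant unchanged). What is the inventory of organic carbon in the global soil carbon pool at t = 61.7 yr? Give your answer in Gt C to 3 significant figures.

862 Gt C

Residence time τ = M₀/F₀ = 44.97 yr. The eventual steady state is M_∞ = M₀·(F₁/F₀) = 1328 × 15.65/29.53 = 703.80 Gt C.
The anomaly ΔM(t) = M(t) − M_∞ decays as ΔM₀·e^(−t/τ) with ΔM₀ = 1328 − 703.80 = 624.2 Gt C.
At t = 61.7 yr, e^(−t/τ) = e^(−1.372) = 0.2536, so ΔM = 158.3 Gt C and M = 703.80 + 158.3 = 862.10 Gt C.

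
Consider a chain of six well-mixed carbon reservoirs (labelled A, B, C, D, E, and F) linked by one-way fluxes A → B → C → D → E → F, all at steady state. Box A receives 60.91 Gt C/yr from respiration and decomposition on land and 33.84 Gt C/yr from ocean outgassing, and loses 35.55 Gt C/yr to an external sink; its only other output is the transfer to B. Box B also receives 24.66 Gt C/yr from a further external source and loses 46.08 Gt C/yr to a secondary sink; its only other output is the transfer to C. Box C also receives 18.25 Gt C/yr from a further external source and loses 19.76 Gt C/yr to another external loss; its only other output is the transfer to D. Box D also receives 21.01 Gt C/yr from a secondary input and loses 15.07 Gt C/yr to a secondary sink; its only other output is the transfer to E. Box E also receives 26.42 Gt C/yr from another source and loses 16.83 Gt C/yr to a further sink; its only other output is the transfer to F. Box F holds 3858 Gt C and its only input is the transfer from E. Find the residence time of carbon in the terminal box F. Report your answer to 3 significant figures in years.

74.5 yr

Box A: F(A→B) = (60.91 + 33.84) − 35.55 = 59.200 Gt C/yr.
Box B: F(B→C) = (59.200 + 24.66) − 46.08 = 37.780 Gt C/yr.
Box C: F(C→D) = (37.780 + 18.25) − 19.76 = 36.270 Gt C/yr.
Box D: F(D→E) = (36.270 + 21.01) − 15.07 = 42.210 Gt C/yr.
Box E: F(E→F) = (42.210 + 26.42) − 16.83 = 51.800 Gt C/yr.
Box F throughput = its input = 51.800 Gt C/yr; τ = 3858 / 51.800 = 74.48 yr.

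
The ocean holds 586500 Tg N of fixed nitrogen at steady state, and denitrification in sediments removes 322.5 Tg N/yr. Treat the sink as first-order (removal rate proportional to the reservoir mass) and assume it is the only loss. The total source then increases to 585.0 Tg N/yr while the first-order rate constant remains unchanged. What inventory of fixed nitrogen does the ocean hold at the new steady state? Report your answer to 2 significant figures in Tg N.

1.1×10^6 Tg N

Rate constant k = F/M = 322.5 / 586500 = 0.0005499 yr⁻¹.
At the new steady state, source = k·M_new ⇒ M_new = 585.0 / 0.0005499 = 1.064×10^6 Tg N.
(Equivalently M_new = M × F_new/F_old = 586500 × 585.0/322.5.)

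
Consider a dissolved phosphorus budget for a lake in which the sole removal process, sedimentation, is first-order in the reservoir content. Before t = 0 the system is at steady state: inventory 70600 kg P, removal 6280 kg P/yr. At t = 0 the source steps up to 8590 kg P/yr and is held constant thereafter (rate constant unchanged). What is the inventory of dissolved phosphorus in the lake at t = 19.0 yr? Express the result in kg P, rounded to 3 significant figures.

τ = M₀/F₀ = 70600/6280 = 11.24 yr; rate constant k = 1/τ.
New steady state M_∞ = F₁/k = F₁·τ = 8590 × 11.24 = 96569 kg P.
M(t) = M_∞ + (M₀ − M_∞)·e^(−t/τ); t/τ = 19.0/11.24 = 1.690, so e^(−t/τ) = 0.1845.
M(t) = 96569 − 25970 × 0.1845 = 91778 kg P.

91800 kg P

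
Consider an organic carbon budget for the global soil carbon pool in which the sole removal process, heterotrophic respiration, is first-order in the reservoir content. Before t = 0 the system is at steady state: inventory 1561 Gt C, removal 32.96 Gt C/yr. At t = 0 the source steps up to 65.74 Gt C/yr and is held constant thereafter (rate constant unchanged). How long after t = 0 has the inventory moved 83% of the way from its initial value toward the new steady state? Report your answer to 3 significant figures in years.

83.9 yr

τ = M₀/F₀ = 1561/32.96 = 47.36 yr.
The remaining gap fraction is e^(−t/τ); 83% covered ⇒ e^(−t/τ) = 0.170.
t = −τ ln(0.170) = 47.36 × 1.772 = 83.92 yr.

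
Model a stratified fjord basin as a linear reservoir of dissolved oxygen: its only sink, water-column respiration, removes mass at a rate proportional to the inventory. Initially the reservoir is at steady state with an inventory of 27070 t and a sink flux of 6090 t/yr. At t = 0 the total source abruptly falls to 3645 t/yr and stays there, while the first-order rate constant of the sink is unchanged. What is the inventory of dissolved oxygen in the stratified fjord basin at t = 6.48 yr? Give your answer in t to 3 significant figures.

18700 t

τ = M₀/F₀ = 27070/6090 = 4.445 yr; rate constant k = 1/τ.
New steady state M_∞ = F₁/k = F₁·τ = 3645 × 4.445 = 16202 t.
M(t) = M_∞ + (M₀ − M_∞)·e^(−t/τ); t/τ = 6.48/4.445 = 1.458, so e^(−t/τ) = 0.2327.
M(t) = 16202 + 10870 × 0.2327 = 18731 t.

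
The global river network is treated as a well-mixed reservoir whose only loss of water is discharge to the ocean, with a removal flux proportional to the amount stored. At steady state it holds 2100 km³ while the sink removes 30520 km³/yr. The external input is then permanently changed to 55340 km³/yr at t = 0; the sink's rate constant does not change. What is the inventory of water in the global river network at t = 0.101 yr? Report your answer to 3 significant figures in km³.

3410 km³

Residence time τ = M₀/F₀ = 0.06881 yr. The eventual steady state is M_∞ = M₀·(F₁/F₀) = 2100 × 55340/30520 = 3807.8 km³.
The anomaly ΔM(t) = M(t) − M_∞ decays as ΔM₀·e^(−t/τ) with ΔM₀ = 2100 − 3807.8 = −1708 km³.
At t = 0.101 yr, e^(−t/τ) = e^(−1.468) = 0.2304, so ΔM = −393.5 km³ and M = 3807.8 − 393.5 = 3414.3 km³.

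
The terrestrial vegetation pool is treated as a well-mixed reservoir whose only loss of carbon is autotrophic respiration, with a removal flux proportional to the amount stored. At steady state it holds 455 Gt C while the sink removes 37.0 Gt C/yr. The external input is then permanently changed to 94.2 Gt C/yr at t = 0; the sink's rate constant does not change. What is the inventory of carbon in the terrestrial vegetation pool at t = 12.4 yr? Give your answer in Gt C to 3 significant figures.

902 Gt C

τ = M₀/F₀ = 455/37.0 = 12.30 yr; rate constant k = 1/τ.
New steady state M_∞ = F₁/k = F₁·τ = 94.2 × 12.30 = 1158.4 Gt C.
M(t) = M_∞ + (M₀ − M_∞)·e^(−t/τ); t/τ = 12.4/12.30 = 1.008, so e^(−t/τ) = 0.3648.
M(t) = 1158.4 − 703.4 × 0.3648 = 901.79 Gt C.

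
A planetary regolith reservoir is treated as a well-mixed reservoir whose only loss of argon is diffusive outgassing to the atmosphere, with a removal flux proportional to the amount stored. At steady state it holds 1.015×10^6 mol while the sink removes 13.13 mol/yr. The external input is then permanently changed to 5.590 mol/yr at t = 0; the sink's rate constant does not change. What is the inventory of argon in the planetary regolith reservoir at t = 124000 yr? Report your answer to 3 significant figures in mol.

549000 mol

Residence time τ = M₀/F₀ = 77300 yr. The eventual steady state is M_∞ = M₀·(F₁/F₀) = 1.015×10^6 × 5.590/13.13 = 432130 mol.
The anomaly ΔM(t) = M(t) − M_∞ decays as ΔM₀·e^(−t/τ) with ΔM₀ = 1.015×10^6 − 432130 = 582900 mol.
At t = 124000 yr, e^(−t/τ) = e^(−1.604) = 0.2011, so ΔM = 117200 mol and M = 432130 + 117200 = 549330 mol.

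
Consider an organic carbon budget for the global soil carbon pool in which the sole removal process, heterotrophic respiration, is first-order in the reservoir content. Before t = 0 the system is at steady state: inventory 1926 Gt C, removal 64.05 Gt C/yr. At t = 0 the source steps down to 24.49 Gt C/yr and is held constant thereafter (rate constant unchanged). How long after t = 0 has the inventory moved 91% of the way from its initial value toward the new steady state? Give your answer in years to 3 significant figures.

τ = M₀/F₀ = 1926/64.05 = 30.07 yr.
The remaining gap fraction is e^(−t/τ); 91% covered ⇒ e^(−t/τ) = 0.0900.
t = −τ ln(0.0900) = 30.07 × 2.408 = 72.41 yr.

72.4 yr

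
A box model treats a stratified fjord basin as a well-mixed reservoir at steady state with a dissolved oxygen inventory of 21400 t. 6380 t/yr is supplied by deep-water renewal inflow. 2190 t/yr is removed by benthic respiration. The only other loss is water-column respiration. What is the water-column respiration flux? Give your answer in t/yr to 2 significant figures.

4200 t/yr

At steady state ΣF_in = ΣF_out.
ΣF_in = 6380.0 t/yr.
Water-column respiration flux = ΣF_in − (2190) = 6380.0 − 2190 = 4190 t/yr.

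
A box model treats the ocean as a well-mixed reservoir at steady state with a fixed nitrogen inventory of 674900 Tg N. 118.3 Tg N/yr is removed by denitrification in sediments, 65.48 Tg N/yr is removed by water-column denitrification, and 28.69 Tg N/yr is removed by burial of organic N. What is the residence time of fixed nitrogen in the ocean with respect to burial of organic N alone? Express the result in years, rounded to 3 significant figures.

23500 yr

Residence time with respect to a single sink: τ = M / F_sink.
τ = 674900 / 28.69 = 23520 yr.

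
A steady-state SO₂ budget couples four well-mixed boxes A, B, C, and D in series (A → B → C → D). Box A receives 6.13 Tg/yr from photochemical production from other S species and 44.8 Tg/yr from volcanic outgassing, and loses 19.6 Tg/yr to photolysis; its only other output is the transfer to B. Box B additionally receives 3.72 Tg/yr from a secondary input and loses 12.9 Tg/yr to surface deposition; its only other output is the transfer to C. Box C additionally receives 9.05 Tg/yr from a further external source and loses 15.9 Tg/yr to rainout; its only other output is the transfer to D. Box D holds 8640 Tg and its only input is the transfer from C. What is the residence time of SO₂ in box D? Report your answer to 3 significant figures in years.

Box A: F(A→B) = (6.13 + 44.8) − 19.6 = 31.330 Tg/yr.
Box B: F(B→C) = (31.330 + 3.72) − 12.9 = 22.150 Tg/yr.
Box C: F(C→D) = (22.150 + 9.05) − 15.9 = 15.300 Tg/yr.
Box D throughput = its input = 15.300 Tg/yr; τ = 8640 / 15.300 = 564.7 yr.

565 yr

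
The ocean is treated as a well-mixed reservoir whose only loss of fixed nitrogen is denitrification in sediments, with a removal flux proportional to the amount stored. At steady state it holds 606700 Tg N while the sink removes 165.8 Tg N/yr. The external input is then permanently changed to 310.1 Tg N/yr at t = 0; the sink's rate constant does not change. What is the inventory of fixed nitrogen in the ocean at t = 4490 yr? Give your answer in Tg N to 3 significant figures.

980000 Tg N

τ = M₀/F₀ = 606700/165.8 = 3659 yr; rate constant k = 1/τ.
New steady state M_∞ = F₁/k = F₁·τ = 310.1 × 3659 = 1.1347×10^6 Tg N.
M(t) = M_∞ + (M₀ − M_∞)·e^(−t/τ); t/τ = 4490/3659 = 1.227, so e^(−t/τ) = 0.2932.
M(t) = 1.1347×10^6 − 528000 × 0.2932 = 979930 Tg N.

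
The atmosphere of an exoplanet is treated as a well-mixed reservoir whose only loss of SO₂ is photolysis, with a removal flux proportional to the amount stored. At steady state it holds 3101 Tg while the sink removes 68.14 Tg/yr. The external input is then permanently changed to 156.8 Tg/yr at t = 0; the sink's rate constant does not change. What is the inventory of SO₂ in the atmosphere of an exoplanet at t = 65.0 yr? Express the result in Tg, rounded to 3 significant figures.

τ = M₀/F₀ = 3101/68.14 = 45.51 yr; rate constant k = 1/τ.
New steady state M_∞ = F₁/k = F₁·τ = 156.8 × 45.51 = 7135.8 Tg.
M(t) = M_∞ + (M₀ − M_∞)·e^(−t/τ); t/τ = 65.0/45.51 = 1.428, so e^(−t/τ) = 0.2397.
M(t) = 7135.8 − 4035 × 0.2397 = 6168.6 Tg.

6170 Tg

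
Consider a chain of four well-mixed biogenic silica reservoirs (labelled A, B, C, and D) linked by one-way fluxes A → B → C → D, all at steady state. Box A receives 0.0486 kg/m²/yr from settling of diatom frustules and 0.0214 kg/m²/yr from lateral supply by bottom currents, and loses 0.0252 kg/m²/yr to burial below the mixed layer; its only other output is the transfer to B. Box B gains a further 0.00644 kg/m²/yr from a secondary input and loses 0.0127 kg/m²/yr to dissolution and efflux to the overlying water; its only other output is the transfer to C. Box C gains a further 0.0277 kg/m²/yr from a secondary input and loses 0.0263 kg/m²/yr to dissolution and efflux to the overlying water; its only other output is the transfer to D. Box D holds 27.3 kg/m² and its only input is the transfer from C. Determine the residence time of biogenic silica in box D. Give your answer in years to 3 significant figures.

Box A: F(A→B) = (0.0486 + 0.0214) − 0.0252 = 0.044800 kg/m²/yr.
Box B: F(B→C) = (0.044800 + 0.00644) − 0.0127 = 0.038540 kg/m²/yr.
Box C: F(C→D) = (0.038540 + 0.0277) − 0.0263 = 0.039940 kg/m²/yr.
Box D throughput = its input = 0.039940 kg/m²/yr; τ = 27.3 / 0.039940 = 683.5 yr.

684 yr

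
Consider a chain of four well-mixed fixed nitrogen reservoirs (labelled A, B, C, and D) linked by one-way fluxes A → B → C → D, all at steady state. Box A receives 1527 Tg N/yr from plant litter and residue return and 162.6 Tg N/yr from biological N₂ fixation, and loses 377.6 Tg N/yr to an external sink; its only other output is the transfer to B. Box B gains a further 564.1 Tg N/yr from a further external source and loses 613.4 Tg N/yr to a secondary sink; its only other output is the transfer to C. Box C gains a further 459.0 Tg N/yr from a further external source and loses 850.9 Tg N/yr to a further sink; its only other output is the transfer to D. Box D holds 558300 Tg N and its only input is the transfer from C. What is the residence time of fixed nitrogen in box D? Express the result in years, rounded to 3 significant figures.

641 yr

Box A: F(A→B) = (1527 + 162.6) − 377.6 = 1312.0 Tg N/yr.
Box B: F(B→C) = (1312.0 + 564.1) − 613.4 = 1262.7 Tg N/yr.
Box C: F(C→D) = (1262.7 + 459.0) − 850.9 = 870.80 Tg N/yr.
Box D throughput = its input = 870.80 Tg N/yr; τ = 558300 / 870.80 = 641.1 yr.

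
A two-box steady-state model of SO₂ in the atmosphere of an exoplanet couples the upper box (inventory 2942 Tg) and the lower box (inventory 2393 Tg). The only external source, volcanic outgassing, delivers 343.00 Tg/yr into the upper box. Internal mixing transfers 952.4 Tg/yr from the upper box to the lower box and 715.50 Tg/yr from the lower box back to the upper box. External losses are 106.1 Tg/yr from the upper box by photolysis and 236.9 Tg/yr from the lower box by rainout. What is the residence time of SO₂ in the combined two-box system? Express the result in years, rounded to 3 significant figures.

15.6 yr

For the system as a whole, the A↔B exchange is internal and contributes nothing to the throughput; only the external sinks remove mass.
M_total = 2942 + 2393 = 5335.0 Tg.
ΣF_external_out = 106.1 + 236.9 = 343.00 Tg/yr.
τ = M_total / ΣF_ext = 5335.0 / 343.00 = 15.55 yr.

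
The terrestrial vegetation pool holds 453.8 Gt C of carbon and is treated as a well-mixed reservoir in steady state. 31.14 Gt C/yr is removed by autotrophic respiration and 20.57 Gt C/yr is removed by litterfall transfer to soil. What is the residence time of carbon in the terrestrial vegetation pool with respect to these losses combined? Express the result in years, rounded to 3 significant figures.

Total removal = 31.14 + 20.57 = 51.710 Gt C/yr.
τ = M / ΣF_out = 453.8 / 51.710 = 8.776 yr.

8.78 yr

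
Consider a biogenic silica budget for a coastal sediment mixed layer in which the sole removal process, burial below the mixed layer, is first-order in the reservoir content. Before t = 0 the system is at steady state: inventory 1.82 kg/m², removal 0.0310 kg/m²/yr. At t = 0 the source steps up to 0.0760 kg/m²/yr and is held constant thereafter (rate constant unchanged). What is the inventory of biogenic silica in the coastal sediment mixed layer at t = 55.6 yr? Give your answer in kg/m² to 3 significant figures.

3.44 kg/m²

τ = M₀/F₀ = 1.82/0.0310 = 58.71 yr; rate constant k = 1/τ.
New steady state M_∞ = F₁/k = F₁·τ = 0.0760 × 58.71 = 4.4619 kg/m².
M(t) = M_∞ + (M₀ − M_∞)·e^(−t/τ); t/τ = 55.6/58.71 = 0.9470, so e^(−t/τ) = 0.3879.
M(t) = 4.4619 − 2.642 × 0.3879 = 3.4372 kg/m².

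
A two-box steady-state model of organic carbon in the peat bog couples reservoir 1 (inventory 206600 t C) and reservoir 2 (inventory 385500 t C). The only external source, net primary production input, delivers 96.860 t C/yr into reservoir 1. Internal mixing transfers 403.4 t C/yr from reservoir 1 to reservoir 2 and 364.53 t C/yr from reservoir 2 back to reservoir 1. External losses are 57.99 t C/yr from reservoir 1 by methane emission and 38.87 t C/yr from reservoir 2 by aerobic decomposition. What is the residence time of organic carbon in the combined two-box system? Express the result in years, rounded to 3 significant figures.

6110 yr

Residence time in the combined system uses the total inventory and the total *external* removal — internal exchanges between the two boxes cancel.
M_total = 206600 + 385500 = 592100 t C.
ΣF_external_out = 57.99 + 38.87 = 96.860 t C/yr.
τ = M_total / ΣF_ext = 592100 / 96.860 = 6113 yr.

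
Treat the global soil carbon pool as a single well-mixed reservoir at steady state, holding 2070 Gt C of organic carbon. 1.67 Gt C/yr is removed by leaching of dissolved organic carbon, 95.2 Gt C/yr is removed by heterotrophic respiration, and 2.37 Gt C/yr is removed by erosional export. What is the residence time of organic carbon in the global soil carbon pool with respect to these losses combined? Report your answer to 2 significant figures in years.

21 yr

Total removal = 1.670 + 95.20 + 2.370 = 99.240 Gt C/yr.
τ = M / ΣF_out = 2070 / 99.240 = 20.86 yr.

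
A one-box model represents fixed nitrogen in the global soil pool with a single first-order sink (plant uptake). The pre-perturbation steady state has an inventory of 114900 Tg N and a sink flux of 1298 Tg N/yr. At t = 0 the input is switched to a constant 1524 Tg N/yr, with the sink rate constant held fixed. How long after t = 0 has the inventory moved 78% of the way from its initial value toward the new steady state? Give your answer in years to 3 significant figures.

134 yr

τ = M₀/F₀ = 114900/1298 = 88.52 yr.
The remaining gap fraction is e^(−t/τ); 78% covered ⇒ e^(−t/τ) = 0.220.
t = −τ ln(0.220) = 88.52 × 1.514 = 134.0 yr.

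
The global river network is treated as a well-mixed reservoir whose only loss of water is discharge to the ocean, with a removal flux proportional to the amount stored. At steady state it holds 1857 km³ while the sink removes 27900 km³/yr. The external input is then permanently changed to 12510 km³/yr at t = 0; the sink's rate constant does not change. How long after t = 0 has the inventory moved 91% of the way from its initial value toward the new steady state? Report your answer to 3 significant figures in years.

τ = M₀/F₀ = 1857/27900 = 0.06656 yr.
The remaining gap fraction is e^(−t/τ); 91% covered ⇒ e^(−t/τ) = 0.0900.
t = −τ ln(0.0900) = 0.06656 × 2.408 = 0.1603 yr.

0.160 yr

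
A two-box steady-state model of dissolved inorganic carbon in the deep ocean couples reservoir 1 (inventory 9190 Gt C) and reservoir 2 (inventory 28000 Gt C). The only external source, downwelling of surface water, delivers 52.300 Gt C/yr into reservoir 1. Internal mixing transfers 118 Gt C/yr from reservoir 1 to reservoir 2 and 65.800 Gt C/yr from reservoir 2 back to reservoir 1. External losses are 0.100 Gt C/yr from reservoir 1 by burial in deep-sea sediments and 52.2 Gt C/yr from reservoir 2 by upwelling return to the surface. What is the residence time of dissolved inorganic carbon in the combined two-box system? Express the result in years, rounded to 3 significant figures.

For the system as a whole, the A↔B exchange is internal and contributes nothing to the throughput; only the external sinks remove mass.
M_total = 9190 + 28000 = 37190 Gt C.
ΣF_external_out = 0.100 + 52.2 = 52.300 Gt C/yr.
τ = M_total / ΣF_ext = 37190 / 52.300 = 711.1 yr.

711 yr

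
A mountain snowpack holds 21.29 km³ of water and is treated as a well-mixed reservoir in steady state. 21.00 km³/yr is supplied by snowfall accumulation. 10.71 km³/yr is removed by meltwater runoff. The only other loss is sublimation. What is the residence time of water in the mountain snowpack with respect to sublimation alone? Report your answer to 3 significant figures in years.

At steady state ΣF_in = ΣF_out.
ΣF_in = 21.000 km³/yr.
Sublimation flux = ΣF_in − (10.71) = 21.000 − 10.71 = 10.29 km³/yr.
τ = M / F = 21.29 / 10.29 = 2.069 yr.

2.07 yr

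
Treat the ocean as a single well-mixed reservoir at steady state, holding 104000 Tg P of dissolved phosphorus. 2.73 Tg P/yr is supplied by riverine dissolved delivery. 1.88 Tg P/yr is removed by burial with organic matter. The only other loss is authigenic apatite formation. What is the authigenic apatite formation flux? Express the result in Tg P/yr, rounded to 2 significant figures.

0.85 Tg P/yr

At steady state ΣF_in = ΣF_out.
ΣF_in = 2.7300 Tg P/yr.
Authigenic apatite formation flux = ΣF_in − (1.88) = 2.7300 − 1.880 = 0.8500 Tg P/yr.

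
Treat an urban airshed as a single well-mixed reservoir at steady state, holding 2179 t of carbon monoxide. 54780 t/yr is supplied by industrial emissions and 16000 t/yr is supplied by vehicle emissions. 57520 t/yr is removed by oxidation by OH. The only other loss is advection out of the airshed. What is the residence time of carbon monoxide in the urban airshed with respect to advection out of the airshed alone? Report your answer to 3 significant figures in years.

At steady state ΣF_in = ΣF_out.
ΣF_in = 54780 + 16000 = 70780 t/yr.
Advection out of the airshed flux = ΣF_in − (57520) = 70780 − 57520 = 13260 t/yr.
τ = M / F = 2179 / 13260 = 0.1643 yr.

0.164 yr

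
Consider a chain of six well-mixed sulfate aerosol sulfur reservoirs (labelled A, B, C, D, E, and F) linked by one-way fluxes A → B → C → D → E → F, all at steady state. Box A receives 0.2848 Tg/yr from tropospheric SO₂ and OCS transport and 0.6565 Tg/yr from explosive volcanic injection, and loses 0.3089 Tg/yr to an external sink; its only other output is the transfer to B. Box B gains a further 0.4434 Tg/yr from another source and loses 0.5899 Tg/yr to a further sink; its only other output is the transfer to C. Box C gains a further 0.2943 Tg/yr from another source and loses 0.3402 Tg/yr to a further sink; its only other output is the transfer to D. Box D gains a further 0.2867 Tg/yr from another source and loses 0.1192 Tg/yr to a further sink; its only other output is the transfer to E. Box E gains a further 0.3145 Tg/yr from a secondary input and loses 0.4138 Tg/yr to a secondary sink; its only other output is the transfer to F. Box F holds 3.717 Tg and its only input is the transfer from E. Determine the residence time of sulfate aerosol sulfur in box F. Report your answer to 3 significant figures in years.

7.31 yr

Box A: F(A→B) = (0.2848 + 0.6565) − 0.3089 = 0.63240 Tg/yr.
Box B: F(B→C) = (0.63240 + 0.4434) − 0.5899 = 0.48590 Tg/yr.
Box C: F(C→D) = (0.48590 + 0.2943) − 0.3402 = 0.44000 Tg/yr.
Box D: F(D→E) = (0.44000 + 0.2867) − 0.1192 = 0.60750 Tg/yr.
Box E: F(E→F) = (0.60750 + 0.3145) − 0.4138 = 0.50820 Tg/yr.
Box F throughput = its input = 0.50820 Tg/yr; τ = 3.717 / 0.50820 = 7.314 yr.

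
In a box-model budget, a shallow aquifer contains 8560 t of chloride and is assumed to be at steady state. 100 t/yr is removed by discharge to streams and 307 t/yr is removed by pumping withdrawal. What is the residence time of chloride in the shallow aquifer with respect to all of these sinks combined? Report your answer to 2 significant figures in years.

21 yr

Total removal flux = 100 + 307 = 407.00 t/yr.
τ = M / ΣF_out = 8560 / 407.00 = 21.03 yr.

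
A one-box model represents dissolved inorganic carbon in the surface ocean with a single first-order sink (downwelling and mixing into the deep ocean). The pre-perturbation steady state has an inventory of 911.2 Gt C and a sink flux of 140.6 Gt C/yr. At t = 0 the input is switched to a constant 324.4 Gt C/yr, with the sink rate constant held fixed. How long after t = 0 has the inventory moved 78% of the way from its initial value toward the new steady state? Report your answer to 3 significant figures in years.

τ = M₀/F₀ = 911.2/140.6 = 6.481 yr.
The remaining gap fraction is e^(−t/τ); 78% covered ⇒ e^(−t/τ) = 0.220.
t = −τ ln(0.220) = 6.481 × 1.514 = 9.813 yr.

9.81 yr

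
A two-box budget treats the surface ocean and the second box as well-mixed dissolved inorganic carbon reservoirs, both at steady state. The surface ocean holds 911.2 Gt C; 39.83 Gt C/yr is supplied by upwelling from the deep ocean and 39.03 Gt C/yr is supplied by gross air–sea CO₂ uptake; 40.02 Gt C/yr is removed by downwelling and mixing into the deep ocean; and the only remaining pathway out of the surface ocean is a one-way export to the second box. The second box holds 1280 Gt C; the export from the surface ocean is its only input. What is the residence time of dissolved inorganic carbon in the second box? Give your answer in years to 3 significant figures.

33.0 yr

Balance the surface ocean: ΣF_in = 39.83 + 39.03 = 78.860 Gt C/yr.
Export to the second box = ΣF_in − (40.02) = 38.840 Gt C/yr.
At steady state the output of the second box equals its input, 38.840 Gt C/yr.
τ = M / F = 1280 / 38.840 = 32.96 yr.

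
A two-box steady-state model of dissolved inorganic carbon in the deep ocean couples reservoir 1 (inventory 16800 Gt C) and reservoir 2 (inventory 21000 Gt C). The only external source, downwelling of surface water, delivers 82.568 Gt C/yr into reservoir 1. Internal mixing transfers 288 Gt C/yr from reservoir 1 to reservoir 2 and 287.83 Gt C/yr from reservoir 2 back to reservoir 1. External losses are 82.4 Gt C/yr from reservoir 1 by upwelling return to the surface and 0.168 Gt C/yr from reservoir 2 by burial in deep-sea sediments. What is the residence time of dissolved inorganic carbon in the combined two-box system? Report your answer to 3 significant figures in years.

Treat the two boxes together as one reservoir: the mixing fluxes between them are internal recycling, so τ = ΣM / Σ(external losses).
M_total = 16800 + 21000 = 37800 Gt C.
ΣF_external_out = 82.4 + 0.168 = 82.568 Gt C/yr.
τ = M_total / ΣF_ext = 37800 / 82.568 = 457.8 yr.

458 yr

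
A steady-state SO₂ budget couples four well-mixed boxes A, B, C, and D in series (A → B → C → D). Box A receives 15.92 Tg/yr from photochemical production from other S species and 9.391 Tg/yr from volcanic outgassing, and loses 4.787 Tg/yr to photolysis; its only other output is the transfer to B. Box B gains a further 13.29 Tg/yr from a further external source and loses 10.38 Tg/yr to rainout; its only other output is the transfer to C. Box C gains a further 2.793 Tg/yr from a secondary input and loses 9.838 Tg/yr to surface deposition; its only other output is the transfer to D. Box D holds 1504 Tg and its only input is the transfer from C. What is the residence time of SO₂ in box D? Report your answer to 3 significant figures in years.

Box A: F(A→B) = (15.92 + 9.391) − 4.787 = 20.524 Tg/yr.
Box B: F(B→C) = (20.524 + 13.29) − 10.38 = 23.434 Tg/yr.
Box C: F(C→D) = (23.434 + 2.793) − 9.838 = 16.389 Tg/yr.
Box D throughput = its input = 16.389 Tg/yr; τ = 1504 / 16.389 = 91.77 yr.

91.8 yr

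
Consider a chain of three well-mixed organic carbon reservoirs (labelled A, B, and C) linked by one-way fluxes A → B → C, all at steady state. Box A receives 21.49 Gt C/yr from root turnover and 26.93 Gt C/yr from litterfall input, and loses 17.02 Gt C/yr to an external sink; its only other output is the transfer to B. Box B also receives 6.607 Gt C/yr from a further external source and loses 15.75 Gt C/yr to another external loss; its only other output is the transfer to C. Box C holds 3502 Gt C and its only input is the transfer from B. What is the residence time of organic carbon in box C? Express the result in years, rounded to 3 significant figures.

157 yr

Box A: F(A→B) = (21.49 + 26.93) − 17.02 = 31.400 Gt C/yr.
Box B: F(B→C) = (31.400 + 6.607) − 15.75 = 22.257 Gt C/yr.
Box C throughput = its input = 22.257 Gt C/yr; τ = 3502 / 22.257 = 157.3 yr.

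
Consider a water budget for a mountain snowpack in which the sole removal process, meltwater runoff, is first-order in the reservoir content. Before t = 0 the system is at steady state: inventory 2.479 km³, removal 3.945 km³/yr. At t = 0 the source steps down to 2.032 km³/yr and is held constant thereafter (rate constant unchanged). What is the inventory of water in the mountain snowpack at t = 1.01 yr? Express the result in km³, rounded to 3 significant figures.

1.52 km³

The sink rate constant is k = F₀/M₀ = 3.945/2.479 = 1.591 yr⁻¹.
Solving dM/dt = F₁ − kM with M(0) = M₀ gives M(t) = F₁/k + (M₀ − F₁/k)·e^(−kt).
F₁/k = 2.032/1.591 = 1.2769 km³; kt = 1.591 × 1.01 = 1.607, e^(−kt) = 0.2004.
M(1.01) = 1.2769 + (2.479 − 1.2769) × 0.2004 = 1.2769 + 0.2409 = 1.5178 km³.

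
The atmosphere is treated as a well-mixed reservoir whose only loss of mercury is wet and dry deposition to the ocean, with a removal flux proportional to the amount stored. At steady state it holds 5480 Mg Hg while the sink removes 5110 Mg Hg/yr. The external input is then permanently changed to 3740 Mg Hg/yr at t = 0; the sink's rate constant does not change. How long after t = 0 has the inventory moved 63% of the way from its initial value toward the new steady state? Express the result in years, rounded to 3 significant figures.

τ = M₀/F₀ = 5480/5110 = 1.072 yr.
The remaining gap fraction is e^(−t/τ); 63% covered ⇒ e^(−t/τ) = 0.370.
t = −τ ln(0.370) = 1.072 × 0.9943 = 1.066 yr.

1.07 yr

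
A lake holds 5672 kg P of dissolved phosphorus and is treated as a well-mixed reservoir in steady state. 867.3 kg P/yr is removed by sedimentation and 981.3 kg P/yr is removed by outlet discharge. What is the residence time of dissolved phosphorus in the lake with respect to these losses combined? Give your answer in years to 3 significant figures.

3.07 yr

Total removal = 867.3 + 981.3 = 1848.6 kg P/yr.
τ = M / ΣF_out = 5672 / 1848.6 = 3.068 yr.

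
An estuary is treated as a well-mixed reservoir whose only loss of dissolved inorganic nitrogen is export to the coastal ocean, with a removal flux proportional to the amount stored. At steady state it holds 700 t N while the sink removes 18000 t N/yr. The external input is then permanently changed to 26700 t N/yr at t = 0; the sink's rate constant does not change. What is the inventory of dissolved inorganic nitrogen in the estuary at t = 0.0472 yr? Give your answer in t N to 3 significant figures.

938 t N

τ = M₀/F₀ = 700/18000 = 0.03889 yr; rate constant k = 1/τ.
New steady state M_∞ = F₁/k = F₁·τ = 26700 × 0.03889 = 1038.3 t N.
M(t) = M_∞ + (M₀ − M_∞)·e^(−t/τ); t/τ = 0.0472/0.03889 = 1.214, so e^(−t/τ) = 0.2971.
M(t) = 1038.3 − 338.3 × 0.2971 = 937.82 t N.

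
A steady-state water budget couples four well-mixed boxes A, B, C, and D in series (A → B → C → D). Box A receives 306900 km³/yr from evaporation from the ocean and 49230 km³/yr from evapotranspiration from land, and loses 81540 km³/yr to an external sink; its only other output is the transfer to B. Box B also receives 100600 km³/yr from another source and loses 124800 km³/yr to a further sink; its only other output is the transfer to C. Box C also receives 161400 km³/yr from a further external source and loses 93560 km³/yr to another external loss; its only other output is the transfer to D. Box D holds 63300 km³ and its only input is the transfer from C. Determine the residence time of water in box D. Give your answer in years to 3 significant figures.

Box A: F(A→B) = (306900 + 49230) − 81540 = 274590 km³/yr.
Box B: F(B→C) = (274590 + 100600) − 124800 = 250390 km³/yr.
Box C: F(C→D) = (250390 + 161400) − 93560 = 318230 km³/yr.
Box D throughput = its input = 318230 km³/yr; τ = 63300 / 318230 = 0.1989 yr.

0.199 yr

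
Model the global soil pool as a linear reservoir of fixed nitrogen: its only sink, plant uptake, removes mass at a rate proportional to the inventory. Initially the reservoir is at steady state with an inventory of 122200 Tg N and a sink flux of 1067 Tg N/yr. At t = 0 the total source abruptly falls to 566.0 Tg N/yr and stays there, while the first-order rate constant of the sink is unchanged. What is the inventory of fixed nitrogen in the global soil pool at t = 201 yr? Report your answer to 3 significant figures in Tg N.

The sink rate constant is k = F₀/M₀ = 1067/122200 = 0.008732 yr⁻¹.
Solving dM/dt = F₁ − kM with M(0) = M₀ gives M(t) = F₁/k + (M₀ − F₁/k)·e^(−kt).
F₁/k = 566.0/0.008732 = 64822 Tg N; kt = 0.008732 × 201 = 1.755, e^(−kt) = 0.1729.
M(201) = 64822 + (122200 − 64822) × 0.1729 = 64822 + 9921 = 74743 Tg N.

74700 Tg N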